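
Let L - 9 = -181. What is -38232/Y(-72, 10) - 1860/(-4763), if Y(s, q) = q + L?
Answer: 1125928/4763 ≈ 236.39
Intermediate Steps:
L = -172 (L = 9 - 181 = -172)
Y(s, q) = -172 + q (Y(s, q) = q - 172 = -172 + q)
-38232/Y(-72, 10) - 1860/(-4763) = -38232/(-172 + 10) - 1860/(-4763) = -38232/(-162) - 1860*(-1/4763) = -38232*(-1/162) + 1860/4763 = 236 + 1860/4763 = 1125928/4763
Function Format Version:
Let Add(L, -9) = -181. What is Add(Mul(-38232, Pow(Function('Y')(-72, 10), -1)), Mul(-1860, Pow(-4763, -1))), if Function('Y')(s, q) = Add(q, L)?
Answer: Rational(1125928, 4763) ≈ 236.39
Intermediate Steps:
L = -172 (L = Add(9, -181) = -172)
Function('Y')(s, q) = Add(-172, q) (Function('Y')(s, q) = Add(q, -172) = Add(-172, q))
Add(Mul(-38232, Pow(Function('Y')(-72, 10), -1)), Mul(-1860, Pow(-4763, -1))) = Add(Mul(-38232, Pow(Add(-172, 10), -1)), Mul(-1860, Pow(-4763, -1))) = Add(Mul(-38232, Pow(-162, -1)), Mul(-1860, Rational(-1, 4763))) = Add(Mul(-38232, Rational(-1, 162)), Rational(1860, 4763)) = Add(236, Rational(1860, 4763)) = Rational(1125928, 4763)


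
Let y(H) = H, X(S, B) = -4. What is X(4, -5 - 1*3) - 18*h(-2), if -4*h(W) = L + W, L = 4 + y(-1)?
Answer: ½ ≈ 0.50000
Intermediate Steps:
L = 3 (L = 4 - 1 = 3)
h(W) = -¾ - W/4 (h(W) = -(3 + W)/4 = -¾ - W/4)
X(4, -5 - 1*3) - 18*h(-2) = -4 - 18*(-¾ - ¼*(-2)) = -4 - 18*(-¾ + ½) = -4 - 18*(-¼) = -4 + 9/2 = ½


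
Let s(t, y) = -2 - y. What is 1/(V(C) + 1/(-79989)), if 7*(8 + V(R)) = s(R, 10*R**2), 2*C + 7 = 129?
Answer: -79989/425861437 ≈ -0.00018783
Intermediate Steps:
C = 61 (C = -7/2 + (1/2)*129 = -7/2 + 129/2 = 61)
V(R) = -58/7 - 10*R**2/7 (V(R) = -8 + (-2 - 10*R**2)/7 = -8 + (-2/7 - 10*R**2/7) = -58/7 - 10*R**2/7)
1/(V(C) + 1/(-79989)) = 1/((-58/7 - 10/7*61**2) + 1/(-79989)) = 1/((-58/7 - 10/7*3721) - 1/79989) = 1/((-58/7 - 37210/7) - 1/79989) = 1/(-5324 - 1/79989) = 1/(-425861437/79989) = -79989/425861437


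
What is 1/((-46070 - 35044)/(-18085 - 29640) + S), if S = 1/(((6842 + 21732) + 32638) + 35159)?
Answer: 4599305975/7817085019 ≈ 0.58837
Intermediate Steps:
S = 1/96371 (S = 1/((28574 + 32638) + 35159) = 1/(61212 + 35159) = 1/96371 ≈ 1.0377e-5)
1/((-46070 - 35044)/(-18085 - 29640) + S) = 1/((-46070 - 35044)/(-18085 - 29640) + 1/96371) = 1/(-81114/(-47725) + 1/96371) = 1/(-81114*(-1/47725) + 1/96371) = 1/(81114/47725 + 1/96371) = 1/(7817085019/4599305975) = 4599305975/7817085019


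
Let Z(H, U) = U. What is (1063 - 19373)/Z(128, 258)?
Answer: -9155/129 ≈ -70.969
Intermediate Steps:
(1063 - 19373)/Z(128, 258) = (1063 - 19373)/258 = -18310*1/258 = -9155/129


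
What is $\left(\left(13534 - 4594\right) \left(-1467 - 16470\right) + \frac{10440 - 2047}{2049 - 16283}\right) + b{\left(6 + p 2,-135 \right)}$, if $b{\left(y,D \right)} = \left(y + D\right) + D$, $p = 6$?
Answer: $- \frac{207502000171}{1294} \approx -1.6036 \cdot 10^{8}$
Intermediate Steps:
$b{\left(y,D \right)} = y + 2 D$ ($b{\left(y,D \right)} = \left(D + y\right) + D = y + 2 D$)
$\left(\left(13534 - 4594\right) \left(-1467 - 16470\right) + \frac{10440 - 2047}{2049 - 16283}\right) + b{\left(6 + p 2,-135 \right)} = \left(\left(13534 - 4594\right) \left(-1467 - 16470\right) + \frac{10440 - 2047}{2049 - 16283}\right) + \left(\left(6 + 6 \cdot 2\right) + 2 \left(-135\right)\right) = \left(8940 \left(-17937\right) + \frac{8393}{-14234}\right) + \left(\left(6 + 12\right) - 270\right) = \left(-160356780 + 8393 \left(- \frac{1}{14234}\right)\right) + \left(18 - 270\right) = \left(-160356780 - \frac{763}{1294}\right) - 252 = - \frac{207501674083}{1294} - 252 = - \frac{207502000171}{1294}$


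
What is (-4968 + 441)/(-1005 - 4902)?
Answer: 1509/1969 ≈ 0.76638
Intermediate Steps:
(-4968 + 441)/(-1005 - 4902) = -4527/(-5907) = -4527*(-1/5907) = 1509/1969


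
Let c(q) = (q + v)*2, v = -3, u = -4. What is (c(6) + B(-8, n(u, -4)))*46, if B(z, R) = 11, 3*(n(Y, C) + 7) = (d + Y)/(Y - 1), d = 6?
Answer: 782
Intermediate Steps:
n(Y, C) = -7 + (6 + Y)/(3*(-1 + Y)) (n(Y, C) = -7 + ((6 + Y)/(Y - 1))/3 = -7 + ((6 + Y)/(-1 + Y))/3 = -7 + (6 + Y)/(3*(-1 + Y)))
c(q) = -6 + 2*q (c(q) = (q - 3)*2 = (-3 + q)*2 = -6 + 2*q)
(c(6) + B(-8, n(u, -4)))*46 = ((-6 + 2*6) + 11)*46 = ((-6 + 12) + 11)*46 = (6 + 11)*46 = 17*46 = 782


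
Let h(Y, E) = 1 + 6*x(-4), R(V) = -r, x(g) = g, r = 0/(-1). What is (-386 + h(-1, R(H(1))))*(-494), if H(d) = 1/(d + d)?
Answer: 202046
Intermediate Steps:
r = 0 (r = 0*(-1) = 0)
H(d) = 1/(2*d)
R(V) = 0 (R(V) = -1*0 = 0)
h(Y, E) = -23 (h(Y, E) = 1 + 6*(-4) = 1 - 24 = -23)
(-386 + h(-1, R(H(1))))*(-494) = (-386 - 23)*(-494) = -409*(-494) = 202046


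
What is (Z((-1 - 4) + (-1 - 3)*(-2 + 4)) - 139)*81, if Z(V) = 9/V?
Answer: -147096/13 ≈ -11315.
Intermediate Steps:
(Z((-1 - 4) + (-1 - 3)*(-2 + 4)) - 139)*81 = (9/((-1 - 4) + (-1 - 3)*(-2 + 4)) - 139)*81 = (9/(-5 - 4*2) - 139)*81 = (9/(-5 - 8) - 139)*81 = (9/(-13) - 139)*81 = (9*(-1/13) - 139)*81 = (-9/13 - 139)*81 = -1816/13*81 = -147096/13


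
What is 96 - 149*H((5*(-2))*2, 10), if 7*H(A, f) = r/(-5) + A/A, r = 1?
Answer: 2764/35 ≈ 78.971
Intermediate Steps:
H(A, f) = 4/35 (H(A, f) = (1/(-5) + A/A)/7 = (1*(-1/5) + 1)/7 = (-1/5 + 1)/7 = (1/7)*(4/5) = 4/35)
96 - 149*H((5*(-2))*2, 10) = 96 - 149*4/35 = 96 - 596/35 = 2764/35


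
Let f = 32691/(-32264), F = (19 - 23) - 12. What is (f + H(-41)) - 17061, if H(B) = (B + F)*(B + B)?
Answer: -399686859/32264 ≈ -12388.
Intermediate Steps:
F = -16 (F = -4 - 12 = -16)
H(B) = 2*B*(-16 + B) (H(B) = (B - 16)*(B + B) = (-16 + B)*(2*B) = 2*B*(-16 + B))
f = -32691/32264 (f = 32691*(-1/32264) = -32691/32264 ≈ -1.0132)
(f + H(-41)) - 17061 = (-32691/32264 + 2*(-41)*(-16 - 41)) - 17061 = (-32691/32264 + 2*(-41)*(-57)) - 17061 = (-32691/32264 + 4674) - 17061 = 150769245/32264 - 17061 = -399686859/32264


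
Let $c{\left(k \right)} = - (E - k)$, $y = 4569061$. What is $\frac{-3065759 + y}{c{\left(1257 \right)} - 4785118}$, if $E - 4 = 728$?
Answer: $- \frac{1503302}{4784593} \approx -0.3142$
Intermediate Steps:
$E = 732$ ($E = 4 + 728 = 732$)
$c{\left(k \right)} = -732 + k$ ($c{\left(k \right)} = - (732 - k) = -732 + k$)
$\frac{-3065759 + y}{c{\left(1257 \right)} - 4785118} = \frac{-3065759 + 4569061}{\left(-732 + 1257\right) - 4785118} = \frac{1503302}{525 - 4785118} = \frac{1503302}{-4784593} = 1503302 \left(- \frac{1}{4784593}\right) = - \frac{1503302}{4784593}$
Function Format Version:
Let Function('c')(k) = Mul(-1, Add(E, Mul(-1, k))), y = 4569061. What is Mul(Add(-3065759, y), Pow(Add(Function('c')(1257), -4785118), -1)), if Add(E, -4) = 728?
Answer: Rational(-1503302, 4784593) ≈ -0.31420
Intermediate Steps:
E = 732 (E = Add(4, 728) = 732)
Function('c')(k) = Add(-732, k) (Function('c')(k) = Mul(-1, Add(732, Mul(-1, k))) = Add(-732, k))
Mul(Add(-3065759, y), Pow(Add(Function('c')(1257), -4785118), -1)) = Mul(Add(-3065759, 4569061), Pow(Add(Add(-732, 1257), -4785118), -1)) = Mul(1503302, Pow(Add(525, -4785118), -1)) = Mul(1503302, Pow(-4784593, -1)) = Mul(1503302, Rational(-1, 4784593)) = Rational(-1503302, 4784593)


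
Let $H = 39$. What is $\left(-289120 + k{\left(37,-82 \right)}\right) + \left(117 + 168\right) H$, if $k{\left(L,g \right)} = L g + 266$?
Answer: $-280773$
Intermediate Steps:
$k{\left(L,g \right)} = 266 + L g$
$\left(-289120 + k{\left(37,-82 \right)}\right) + \left(117 + 168\right) H = \left(-289120 + \left(266 + 37 \left(-82\right)\right)\right) + \left(117 + 168\right) 39 = \left(-289120 + \left(266 - 3034\right)\right) + 285 \cdot 39 = \left(-289120 - 2768\right) + 11115 = -291888 + 11115 = -280773$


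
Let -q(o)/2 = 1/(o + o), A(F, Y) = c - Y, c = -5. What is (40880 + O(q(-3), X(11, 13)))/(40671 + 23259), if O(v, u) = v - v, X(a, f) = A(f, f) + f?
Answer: 4088/6393 ≈ 0.63945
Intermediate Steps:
A(F, Y) = -5 - Y
q(o) = -1/o (q(o) = -2/(o + o) = -2*1/(2*o) = -1/o)
X(a, f) = -5 (X(a, f) = (-5 - f) + f = -5)
O(v, u) = 0
(40880 + O(q(-3), X(11, 13)))/(40671 + 23259) = (40880 + 0)/(40671 + 23259) = 40880/63930 = 40880*(1/63930) = 4088/6393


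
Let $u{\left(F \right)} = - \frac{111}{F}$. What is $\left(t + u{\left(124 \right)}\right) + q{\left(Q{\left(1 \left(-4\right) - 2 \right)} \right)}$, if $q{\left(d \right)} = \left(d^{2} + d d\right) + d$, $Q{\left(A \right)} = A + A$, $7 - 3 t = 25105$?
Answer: $- \frac{1003271}{124} \approx -8090.9$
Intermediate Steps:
$t = -8366$ ($t = \frac{7}{3} - \frac{25105}{3} = -8366$)
$Q{\left(A \right)} = 2 A$
$q{\left(d \right)} = d + 2 d^{2}$ ($q{\left(d \right)} = \left(d^{2} + d^{2}\right) + d = 2 d^{2} + d = d + 2 d^{2}$)
$\left(t + u{\left(124 \right)}\right) + q{\left(Q{\left(1 \left(-4\right) - 2 \right)} \right)} = \left(-8366 - \frac{111}{124}\right) + 2 \left(1 \left(-4\right) - 2\right) \left(1 + 2 \cdot 2 \left(1 \left(-4\right) - 2\right)\right) = \left(-8366 - \frac{111}{124}\right) + 2 \left(-4 - 2\right) \left(1 + 2 \cdot 2 \left(-4 - 2\right)\right) = \left(-8366 - \frac{111}{124}\right) + 2 \left(-6\right) \left(1 + 2 \cdot 2 \left(-6\right)\right) = - \frac{1037495}{124} - 12 \left(1 + 2 \left(-12\right)\right) = - \frac{1037495}{124} - 12 \left(1 - 24\right) = - \frac{1037495}{124} - -276 = - \frac{1037495}{124} + 276 = - \frac{1003271}{124}$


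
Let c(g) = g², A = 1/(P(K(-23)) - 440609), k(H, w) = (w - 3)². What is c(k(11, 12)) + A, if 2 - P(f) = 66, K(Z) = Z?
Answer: 2891255552/440673 ≈ 6561.0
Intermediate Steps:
k(H, w) = (-3 + w)²
P(f) = -64 (P(f) = 2 - 1*66 = 2 - 66 = -64)
A = -1/440673 (A = 1/(-64 - 440609) = 1/(-440673) = -1/440673 ≈ -2.2693e-6)
c(k(11, 12)) + A = ((-3 + 12)²)² - 1/440673 = (9²)² - 1/440673 = 81² - 1/440673 = 6561 - 1/440673 = 2891255552/440673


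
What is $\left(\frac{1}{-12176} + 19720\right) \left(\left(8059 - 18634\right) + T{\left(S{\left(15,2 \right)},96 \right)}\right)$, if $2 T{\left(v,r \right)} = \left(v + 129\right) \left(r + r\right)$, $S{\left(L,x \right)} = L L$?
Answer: $\frac{5620751821071}{12176} \approx 4.6163 \cdot 10^{8}$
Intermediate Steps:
$S{\left(L,x \right)} = L^{2}$
$T{\left(v,r \right)} = r \left(129 + v\right)$ ($T{\left(v,r \right)} = \frac{\left(v + 129\right) \left(r + r\right)}{2} = \frac{\left(129 + v\right) 2 r}{2} = \frac{2 r \left(129 + v\right)}{2} = r \left(129 + v\right)$)
$\left(\frac{1}{-12176} + 19720\right) \left(\left(8059 - 18634\right) + T{\left(S{\left(15,2 \right)},96 \right)}\right) = \left(\frac{1}{-12176} + 19720\right) \left(\left(8059 - 18634\right) + 96 \left(129 + 15^{2}\right)\right) = \left(- \frac{1}{12176} + 19720\right) \left(\left(8059 - 18634\right) + 96 \left(129 + 225\right)\right) = \frac{240110719 \left(-10575 + 96 \cdot 354\right)}{12176} = \frac{240110719 \left(-10575 + 33984\right)}{12176} = \frac{240110719}{12176} \cdot 23409 = \frac{5620751821071}{12176}$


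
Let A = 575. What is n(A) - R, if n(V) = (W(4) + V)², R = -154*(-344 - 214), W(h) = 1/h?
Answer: 3919689/16 ≈ 2.4498e+5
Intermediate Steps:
R = 85932 (R = -154*(-558) = 85932)
n(V) = (¼ + V)² (n(V) = (1/4 + V)² = (¼ + V)²)
n(A) - R = (1 + 4*575)²/16 - 1*85932 = (1 + 2300)²/16 - 85932 = (1/16)*2301² - 85932 = (1/16)*5294601 - 85932 = 5294601/16 - 85932 = 3919689/16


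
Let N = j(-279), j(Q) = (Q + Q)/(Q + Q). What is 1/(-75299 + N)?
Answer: -1/75298 ≈ -1.3281e-5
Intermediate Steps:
j(Q) = 1 (j(Q) = (2*Q)/((2*Q)) = (2*Q)*(1/(2*Q)) = 1)
N = 1
1/(-75299 + N) = 1/(-75299 + 1) = 1/(-75298) = -1/75298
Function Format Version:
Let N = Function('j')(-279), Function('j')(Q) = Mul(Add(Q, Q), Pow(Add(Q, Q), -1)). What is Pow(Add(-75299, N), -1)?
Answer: Rational(-1, 75298) ≈ -1.3281e-5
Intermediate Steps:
Function('j')(Q) = 1 (Function('j')(Q) = Mul(Mul(2, Q), Pow(Mul(2, Q), -1)) = Mul(Mul(2, Q), Mul(Rational(1, 2), Pow(Q, -1))) = 1)
N = 1
Pow(Add(-75299, N), -1) = Pow(Add(-75299, 1), -1) = Pow(-75298, -1) = Rational(-1, 75298)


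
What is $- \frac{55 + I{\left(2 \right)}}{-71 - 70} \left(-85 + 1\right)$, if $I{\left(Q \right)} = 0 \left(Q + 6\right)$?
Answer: $- \frac{1540}{47} \approx -32.766$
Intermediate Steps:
$I{\left(Q \right)} = 0$ ($I{\left(Q \right)} = 0 \left(6 + Q\right) = 0$)
$- \frac{55 + I{\left(2 \right)}}{-71 - 70} \left(-85 + 1\right) = - \frac{55 + 0}{-71 - 70} \left(-85 + 1\right) = - \frac{55}{-141} \left(-84\right) = - 55 \left(- \frac{1}{141}\right) \left(-84\right) = - \frac{\left(-55\right) \left(-84\right)}{141} = \left(-1\right) \frac{1540}{47} = - \frac{1540}{47}$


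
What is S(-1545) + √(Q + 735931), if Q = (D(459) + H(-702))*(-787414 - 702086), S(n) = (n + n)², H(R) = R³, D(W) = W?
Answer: 9548100 + √515289470771431 ≈ 3.2248e+7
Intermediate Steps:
S(n) = 4*n² (S(n) = (2*n)² = 4*n²)
Q = 515289470035500 (Q = (459 + (-702)³)*(-787414 - 702086) = (459 - 345948408)*(-1489500) = -345947949*(-1489500) = 515289470035500)
S(-1545) + √(Q + 735931) = 4*(-1545)² + √(515289470035500 + 735931) = 4*2387025 + √515289470771431 = 9548100 + √515289470771431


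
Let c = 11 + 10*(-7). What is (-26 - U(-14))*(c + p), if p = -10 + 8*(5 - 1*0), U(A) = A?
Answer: 348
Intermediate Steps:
c = -59 (c = 11 - 70 = -59)
p = 30 (p = -10 + 8*(5 + 0) = -10 + 8*5 = -10 + 40 = 30)
(-26 - U(-14))*(c + p) = (-26 - 1*(-14))*(-59 + 30) = (-26 + 14)*(-29) = -12*(-29) = 348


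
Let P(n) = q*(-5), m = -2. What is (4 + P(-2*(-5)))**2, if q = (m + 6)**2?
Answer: 5776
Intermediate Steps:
q = 16 (q = (-2 + 6)**2 = 4**2 = 16)
P(n) = -80 (P(n) = 16*(-5) = -80)
(4 + P(-2*(-5)))**2 = (4 - 80)**2 = (-76)**2 = 5776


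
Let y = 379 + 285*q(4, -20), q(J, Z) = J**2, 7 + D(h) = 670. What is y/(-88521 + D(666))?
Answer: -4939/87858 ≈ -0.056216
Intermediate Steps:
D(h) = 663 (D(h) = -7 + 670 = 663)
y = 4939 (y = 379 + 285*4**2 = 379 + 285*16 = 379 + 4560 = 4939)
y/(-88521 + D(666)) = 4939/(-88521 + 663) = 4939/(-87858) = 4939*(-1/87858) = -4939/87858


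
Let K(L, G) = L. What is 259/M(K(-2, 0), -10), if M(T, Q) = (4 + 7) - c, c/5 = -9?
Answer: 37/8 ≈ 4.6250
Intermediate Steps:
c = -45 (c = 5*(-9) = -45)
M(T, Q) = 56 (M(T, Q) = (4 + 7) - 1*(-45) = 11 + 45 = 56)
259/M(K(-2, 0), -10) = 259/56 = 259*(1/56) = 37/8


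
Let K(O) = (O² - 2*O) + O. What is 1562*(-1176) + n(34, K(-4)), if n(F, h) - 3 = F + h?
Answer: -1836855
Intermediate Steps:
K(O) = O² - O
n(F, h) = 3 + F + h (n(F, h) = 3 + (F + h) = 3 + F + h)
1562*(-1176) + n(34, K(-4)) = 1562*(-1176) + (3 + 34 - 4*(-1 - 4)) = -1836912 + (3 + 34 - 4*(-5)) = -1836912 + (3 + 34 + 20) = -1836912 + 57 = -1836855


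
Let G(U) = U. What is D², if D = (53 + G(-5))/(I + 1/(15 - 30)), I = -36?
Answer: 518400/292681 ≈ 1.7712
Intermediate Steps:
D = -720/541 (D = (53 - 5)/(-36 + 1/(15 - 30)) = 48/(-36 + 1/(-15)) = 48/(-36 - 1/15) = 48/(-541/15) = 48*(-15/541) = -720/541 ≈ -1.3309)
D² = (-720/541)² = 518400/292681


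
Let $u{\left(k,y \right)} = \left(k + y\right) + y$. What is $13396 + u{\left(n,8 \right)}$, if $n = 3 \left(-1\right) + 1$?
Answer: $13410$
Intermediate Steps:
$n = -2$ ($n = -3 + 1 = -2$)
$u{\left(k,y \right)} = k + 2 y$
$13396 + u{\left(n,8 \right)} = 13396 + \left(-2 + 2 \cdot 8\right) = 13396 + \left(-2 + 16\right) = 13396 + 14 = 13410$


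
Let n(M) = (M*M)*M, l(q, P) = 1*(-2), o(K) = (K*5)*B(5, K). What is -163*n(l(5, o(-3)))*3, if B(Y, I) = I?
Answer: 3912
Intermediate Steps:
o(K) = 5*K² (o(K) = (K*5)*K = (5*K)*K = 5*K²)
l(q, P) = -2
n(M) = M³ (n(M) = M²*M = M³)
-163*n(l(5, o(-3)))*3 = -163*(-2)³*3 = -(-1304)*3 = -163*(-24) = 3912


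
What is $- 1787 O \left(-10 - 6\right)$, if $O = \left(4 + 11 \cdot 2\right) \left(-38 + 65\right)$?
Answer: $20071584$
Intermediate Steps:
$O = 702$ ($O = \left(4 + 22\right) 27 = 26 \cdot 27 = 702$)
$- 1787 O \left(-10 - 6\right) = - 1787 \cdot 702 \left(-10 - 6\right) = - 1787 \cdot 702 \left(-16\right) = \left(-1787\right) \left(-11232\right) = 20071584$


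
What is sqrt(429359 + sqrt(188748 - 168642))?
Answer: sqrt(429359 + 3*sqrt(2234)) ≈ 655.36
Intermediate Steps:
sqrt(429359 + sqrt(188748 - 168642)) = sqrt(429359 + sqrt(20106)) = sqrt(429359 + 3*sqrt(2234))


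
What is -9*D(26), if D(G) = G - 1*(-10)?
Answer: -324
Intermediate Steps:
D(G) = 10 + G (D(G) = G + 10 = 10 + G)
-9*D(26) = -9*(10 + 26) = -9*36 = -324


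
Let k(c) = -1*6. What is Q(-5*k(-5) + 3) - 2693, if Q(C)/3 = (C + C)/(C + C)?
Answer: -2690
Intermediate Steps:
k(c) = -6
Q(C) = 3 (Q(C) = 3*((C + C)/(C + C)) = 3*((2*C)/((2*C))) = 3*((2*C)*(1/(2*C))) = 3*1 = 3)
Q(-5*k(-5) + 3) - 2693 = 3 - 2693 = -2690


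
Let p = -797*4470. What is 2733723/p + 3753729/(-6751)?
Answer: -4463817587361/8017015030 ≈ -556.79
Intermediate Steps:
p = -3562590
2733723/p + 3753729/(-6751) = 2733723/(-3562590) + 3753729/(-6751) = 2733723*(-1/3562590) + 3753729*(-1/6751) = -911241/1187530 - 3753729/6751 = -4463817587361/8017015030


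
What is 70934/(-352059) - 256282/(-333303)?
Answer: 22194623212/39114106959 ≈ 0.56743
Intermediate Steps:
70934/(-352059) - 256282/(-333303) = 70934*(-1/352059) - 256282*(-1/333303) = -70934/352059 + 256282/333303 = 22194623212/39114106959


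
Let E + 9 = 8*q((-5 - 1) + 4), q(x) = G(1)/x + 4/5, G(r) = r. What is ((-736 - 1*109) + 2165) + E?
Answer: 6567/5 ≈ 1313.4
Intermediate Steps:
q(x) = ⅘ + 1/x (q(x) = 1/x + 4/5 = 1/x + 4*(⅕) = 1/x + ⅘ = ⅘ + 1/x)
E = -33/5 (E = -9 + 8*(⅘ + 1/((-5 - 1) + 4)) = -9 + 8*(⅘ + 1/(-6 + 4)) = -9 + 8*(⅘ + 1/(-2)) = -9 + 8*(⅘ - ½) = -9 + 8*(3/10) = -9 + 12/5 = -33/5 ≈ -6.6000)
((-736 - 1*109) + 2165) + E = ((-736 - 1*109) + 2165) - 33/5 = ((-736 - 109) + 2165) - 33/5 = (-845 + 2165) - 33/5 = 1320 - 33/5 = 6567/5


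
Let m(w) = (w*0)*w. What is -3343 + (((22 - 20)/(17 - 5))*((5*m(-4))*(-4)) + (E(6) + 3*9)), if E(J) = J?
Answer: -3310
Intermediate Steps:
m(w) = 0 (m(w) = 0*w = 0)
-3343 + (((22 - 20)/(17 - 5))*((5*m(-4))*(-4)) + (E(6) + 3*9)) = -3343 + (((22 - 20)/(17 - 5))*((5*0)*(-4)) + (6 + 3*9)) = -3343 + ((2/12)*(0*(-4)) + (6 + 27)) = -3343 + ((2*(1/12))*0 + 33) = -3343 + ((⅙)*0 + 33) = -3343 + (0 + 33) = -3343 + 33 = -3310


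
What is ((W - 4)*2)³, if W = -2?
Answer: -1728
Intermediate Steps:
((W - 4)*2)³ = ((-2 - 4)*2)³ = (-6*2)³ = (-12)³ = -1728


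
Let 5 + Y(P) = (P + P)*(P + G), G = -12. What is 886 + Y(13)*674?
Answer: 15040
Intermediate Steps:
Y(P) = -5 + 2*P*(-12 + P) (Y(P) = -5 + (P + P)*(P - 12) = -5 + (2*P)*(-12 + P) = -5 + 2*P*(-12 + P))
886 + Y(13)*674 = 886 + (-5 - 24*13 + 2*13²)*674 = 886 + (-5 - 312 + 2*169)*674 = 886 + (-5 - 312 + 338)*674 = 886 + 21*674 = 886 + 14154 = 15040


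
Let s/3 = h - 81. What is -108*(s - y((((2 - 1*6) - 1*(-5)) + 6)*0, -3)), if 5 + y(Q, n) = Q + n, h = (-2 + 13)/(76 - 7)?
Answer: 582552/23 ≈ 25328.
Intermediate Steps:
h = 11/69 ≈ 0.15942
s = -5578/23 (s = 3*(11/69 - 81) = 3*(-5578/69) = -5578/23 ≈ -242.52)
y(Q, n) = -5 + Q + n (y(Q, n) = -5 + (Q + n) = -5 + Q + n)
-108*(s - y((((2 - 1*6) - 1*(-5)) + 6)*0, -3)) = -108*(-5578/23 - (-5 + (((2 - 1*6) - 1*(-5)) + 6)*0 - 3)) = -108*(-5578/23 - (-5 + (((2 - 6) + 5) + 6)*0 - 3)) = -108*(-5578/23 - (-5 + ((-4 + 5) + 6)*0 - 3)) = -108*(-5578/23 - (-5 + (1 + 6)*0 - 3)) = -108*(-5578/23 - (-5 + 7*0 - 3)) = -108*(-5578/23 - (-5 + 0 - 3)) = -108*(-5578/23 - 1*(-8)) = -108*(-5578/23 + 8) = -108*(-5394/23) = 582552/23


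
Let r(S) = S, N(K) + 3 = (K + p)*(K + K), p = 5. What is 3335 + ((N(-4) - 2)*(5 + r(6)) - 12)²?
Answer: 27360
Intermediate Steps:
N(K) = -3 + 2*K*(5 + K) (N(K) = -3 + (K + 5)*(K + K) = -3 + (5 + K)*(2*K) = -3 + 2*K*(5 + K))
3335 + ((N(-4) - 2)*(5 + r(6)) - 12)² = 3335 + (((-3 + 2*(-4)² + 10*(-4)) - 2)*(5 + 6) - 12)² = 3335 + (((-3 + 2*16 - 40) - 2)*11 - 12)² = 3335 + (((-3 + 32 - 40) - 2)*11 - 12)² = 3335 + ((-11 - 2)*11 - 12)² = 3335 + (-13*11 - 12)² = 3335 + (-143 - 12)² = 3335 + (-155)² = 3335 + 24025 = 27360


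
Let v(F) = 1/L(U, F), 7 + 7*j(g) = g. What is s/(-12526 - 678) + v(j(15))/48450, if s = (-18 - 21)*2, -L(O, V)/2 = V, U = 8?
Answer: 15093293/2558935200 ≈ 0.0058983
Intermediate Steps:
j(g) = -1 + g/7
L(O, V) = -2*V
v(F) = -1/(2*F) (v(F) = 1/(-2*F) = -1/(2*F))
s = -78 (s = -39*2 = -78)
s/(-12526 - 678) + v(j(15))/48450 = -78/(-12526 - 678) - 1/(2*(-1 + (⅐)*15))/48450 = -78/(-13204) - 1/(2*(-1 + 15/7))*(1/48450) = -78*(-1/13204) - 1/(2*8/7)*(1/48450) = 39/6602 - ½*7/8*(1/48450) = 39/6602 - 7/16*1/48450 = 39/6602 - 7/775200 = 15093293/2558935200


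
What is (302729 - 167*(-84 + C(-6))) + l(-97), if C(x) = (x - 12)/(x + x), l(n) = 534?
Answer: 634081/2 ≈ 3.1704e+5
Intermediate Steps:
C(x) = (-12 + x)/(2*x) (C(x) = (-12 + x)/((2*x)) = (-12 + x)*(1/(2*x)) = (-12 + x)/(2*x))
(302729 - 167*(-84 + C(-6))) + l(-97) = (302729 - 167*(-84 + (½)*(-12 - 6)/(-6))) + 534 = (302729 - 167*(-84 + (½)*(-⅙)*(-18))) + 534 = (302729 - 167*(-84 + 3/2)) + 534 = (302729 - 167*(-165/2)) + 534 = (302729 + 27555/2) + 534 = 633013/2 + 534 = 634081/2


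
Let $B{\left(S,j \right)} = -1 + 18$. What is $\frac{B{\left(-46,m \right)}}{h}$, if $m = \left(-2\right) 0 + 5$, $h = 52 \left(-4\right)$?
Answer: $- \frac{17}{208} \approx -0.081731$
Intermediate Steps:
$h = -208$
$m = 5$ ($m = 0 + 5 = 5$)
$B{\left(S,j \right)} = 17$
$\frac{B{\left(-46,m \right)}}{h} = \frac{17}{-208} = 17 \left(- \frac{1}{208}\right) = - \frac{17}{208}$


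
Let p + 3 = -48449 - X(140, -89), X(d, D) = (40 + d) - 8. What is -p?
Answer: 48624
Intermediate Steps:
X(d, D) = 32 + d
p = -48624 (p = -3 + (-48449 - (32 + 140)) = -3 + (-48449 - 1*172) = -3 + (-48449 - 172) = -3 - 48621 = -48624)
-p = -1*(-48624) = 48624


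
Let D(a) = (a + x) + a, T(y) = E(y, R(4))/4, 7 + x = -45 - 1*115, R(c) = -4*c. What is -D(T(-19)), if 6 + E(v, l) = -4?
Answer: 172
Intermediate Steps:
E(v, l) = -10 (E(v, l) = -6 - 4 = -10)
x = -167 (x = -7 + (-45 - 1*115) = -7 + (-45 - 115) = -7 - 160 = -167)
T(y) = -5/2 (T(y) = -10/4 = -10*¼ = -5/2)
D(a) = -167 + 2*a (D(a) = (a - 167) + a = (-167 + a) + a = -167 + 2*a)
-D(T(-19)) = -(-167 + 2*(-5/2)) = -(-167 - 5) = -1*(-172) = 172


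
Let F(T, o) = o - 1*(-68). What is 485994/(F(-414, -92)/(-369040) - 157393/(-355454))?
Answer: 1992222206290470/1815401363 ≈ 1.0974e+6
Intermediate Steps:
F(T, o) = 68 + o (F(T, o) = o + 68 = 68 + o)
485994/(F(-414, -92)/(-369040) - 157393/(-355454)) = 485994/((68 - 92)/(-369040) - 157393/(-355454)) = 485994/(-24*(-1/369040) - 157393*(-1/355454)) = 485994/(3/46130 + 157393/355454) = 485994/(1815401363/4099273255) = 485994*(4099273255/1815401363) = 1992222206290470/1815401363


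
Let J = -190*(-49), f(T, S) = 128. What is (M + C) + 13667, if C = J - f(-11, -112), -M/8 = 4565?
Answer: -13671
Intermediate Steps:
M = -36520 (M = -8*4565 = -36520)
J = 9310
C = 9182 (C = 9310 - 1*128 = 9310 - 128 = 9182)
(M + C) + 13667 = (-36520 + 9182) + 13667 = -27338 + 13667 = -13671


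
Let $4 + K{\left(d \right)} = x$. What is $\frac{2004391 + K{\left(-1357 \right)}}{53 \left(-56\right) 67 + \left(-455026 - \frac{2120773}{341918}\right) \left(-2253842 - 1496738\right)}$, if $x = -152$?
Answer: $\frac{342642011365}{291764523978837986} \approx 1.1744 \cdot 10^{-6}$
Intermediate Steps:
$K{\left(d \right)} = -156$ ($K{\left(d \right)} = -4 - 152 = -156$)
$\frac{2004391 + K{\left(-1357 \right)}}{53 \left(-56\right) 67 + \left(-455026 - \frac{2120773}{341918}\right) \left(-2253842 - 1496738\right)} = \frac{2004391 - 156}{53 \left(-56\right) 67 + \left(-455026 - \frac{2120773}{341918}\right) \left(-2253842 - 1496738\right)} = \frac{2004235}{\left(-2968\right) 67 + \left(-455026 - \frac{2120773}{341918}\right) \left(-3750580\right)} = \frac{2004235}{-198856 + \left(-455026 - \frac{2120773}{341918}\right) \left(-3750580\right)} = \frac{2004235}{-198856 - - \frac{291764557975060890}{170959}} = \frac{2004235}{-198856 + \frac{291764557975060890}{170959}} = \frac{2004235}{\frac{291764523978837986}{170959}} = 2004235 \cdot \frac{170959}{291764523978837986} = \frac{342642011365}{291764523978837986}$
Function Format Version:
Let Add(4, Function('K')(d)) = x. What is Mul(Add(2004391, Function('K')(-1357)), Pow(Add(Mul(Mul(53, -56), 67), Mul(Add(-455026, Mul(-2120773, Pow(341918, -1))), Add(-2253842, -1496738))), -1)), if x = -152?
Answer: Rational(342642011365, 291764523978837986) ≈ 1.1744e-6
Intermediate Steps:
Function('K')(d) = -156 (Function('K')(d) = Add(-4, -152) = -156)
Mul(Add(2004391, Function('K')(-1357)), Pow(Add(Mul(Mul(53, -56), 67), Mul(Add(-455026, Mul(-2120773, Pow(341918, -1))), Add(-2253842, -1496738))), -1)) = Mul(Add(2004391, -156), Pow(Add(Mul(Mul(53, -56), 67), Mul(Add(-455026, Mul(-2120773, Pow(341918, -1))), Add(-2253842, -1496738))), -1)) = Mul(2004235, Pow(Add(Mul(-2968, 67), Mul(Add(-455026, Mul(-2120773, Rational(1, 341918))), -3750580)), -1)) = Mul(2004235, Pow(Add(-198856, Mul(Add(-455026, Rational(-2120773, 341918)), -3750580)), -1)) = Mul(2004235, Pow(Add(-198856, Mul(Rational(-155583700641, 341918), -3750580)), -1)) = Mul(2004235, Pow(Add(-198856, Rational(291764557975060890, 170959)), -1)) = Mul(2004235, Pow(Rational(291764523978837986, 170959), -1)) = Mul(2004235, Rational(170959, 291764523978837986)) = Rational(342642011365, 291764523978837986)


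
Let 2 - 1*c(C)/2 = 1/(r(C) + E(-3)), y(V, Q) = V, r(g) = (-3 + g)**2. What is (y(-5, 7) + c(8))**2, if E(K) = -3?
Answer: 144/121 ≈ 1.1901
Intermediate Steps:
c(C) = 4 - 2/(-3 + (-3 + C)**2) (c(C) = 4 - 2/((-3 + C)**2 - 3) = 4 - 2/(-3 + (-3 + C)**2))
(y(-5, 7) + c(8))**2 = (-5 + 2*(-7 + 2*(-3 + 8)**2)/(-3 + (-3 + 8)**2))**2 = (-5 + 2*(-7 + 2*5**2)/(-3 + 5**2))**2 = (-5 + 2*(-7 + 2*25)/(-3 + 25))**2 = (-5 + 2*(-7 + 50)/22)**2 = (-5 + 2*(1/22)*43)**2 = (-5 + 43/11)**2 = (-12/11)**2 = 144/121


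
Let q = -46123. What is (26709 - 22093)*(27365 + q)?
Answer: -86586928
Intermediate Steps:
(26709 - 22093)*(27365 + q) = (26709 - 22093)*(27365 - 46123) = 4616*(-18758) = -86586928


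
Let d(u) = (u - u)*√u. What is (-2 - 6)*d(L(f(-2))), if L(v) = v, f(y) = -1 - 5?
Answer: 0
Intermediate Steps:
f(y) = -6
d(u) = 0 (d(u) = 0*√u = 0)
(-2 - 6)*d(L(f(-2))) = (-2 - 6)*0 = -8*0 = 0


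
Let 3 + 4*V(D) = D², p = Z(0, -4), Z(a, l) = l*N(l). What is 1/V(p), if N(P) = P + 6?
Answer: 4/61 ≈ 0.065574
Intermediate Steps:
N(P) = 6 + P
Z(a, l) = l*(6 + l)
p = -8 (p = -4*(6 - 4) = -4*2 = -8)
V(D) = -¾ + D²/4
1/V(p) = 1/(-¾ + (¼)*(-8)²) = 1/(-¾ + (¼)*64) = 1/(-¾ + 16) = 1/(61/4) = 4/61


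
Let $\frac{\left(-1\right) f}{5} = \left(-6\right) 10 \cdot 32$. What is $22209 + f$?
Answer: $31809$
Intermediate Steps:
$f = 9600$ ($f = - 5 \left(-6\right) 10 \cdot 32 = - 5 \left(\left(-60\right) 32\right) = \left(-5\right) \left(-1920\right) = 9600$)
$22209 + f = 22209 + 9600 = 31809$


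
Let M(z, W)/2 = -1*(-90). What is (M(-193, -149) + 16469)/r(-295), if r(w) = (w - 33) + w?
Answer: -16649/623 ≈ -26.724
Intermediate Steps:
M(z, W) = 180 (M(z, W) = 2*(-1*(-90)) = 2*90 = 180)
r(w) = -33 + 2*w (r(w) = (-33 + w) + w = -33 + 2*w)
(M(-193, -149) + 16469)/r(-295) = (180 + 16469)/(-33 + 2*(-295)) = 16649/(-33 - 590) = 16649/(-623) = 16649*(-1/623) = -16649/623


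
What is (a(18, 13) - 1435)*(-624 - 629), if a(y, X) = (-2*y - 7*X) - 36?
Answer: 2002294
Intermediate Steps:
a(y, X) = -36 - 7*X - 2*y (a(y, X) = (-7*X - 2*y) - 36 = -36 - 7*X - 2*y)
(a(18, 13) - 1435)*(-624 - 629) = ((-36 - 7*13 - 2*18) - 1435)*(-624 - 629) = ((-36 - 91 - 36) - 1435)*(-1253) = (-163 - 1435)*(-1253) = -1598*(-1253) = 2002294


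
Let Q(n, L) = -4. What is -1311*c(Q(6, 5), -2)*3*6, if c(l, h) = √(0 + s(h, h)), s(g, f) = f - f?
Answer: 0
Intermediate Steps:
s(g, f) = 0
c(l, h) = 0 (c(l, h) = √(0 + 0) = √0 = 0)
-1311*c(Q(6, 5), -2)*3*6 = -1311*0*3*6 = -0*6 = -1311*0 = 0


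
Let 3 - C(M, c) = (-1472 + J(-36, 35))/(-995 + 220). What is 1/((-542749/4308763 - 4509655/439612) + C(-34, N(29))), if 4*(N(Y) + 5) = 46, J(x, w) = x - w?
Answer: -1467992537965900/13762714199212983 ≈ -0.10666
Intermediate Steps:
N(Y) = 13/2 (N(Y) = -5 + (¼)*46 = -5 + 23/2 = 13/2)
C(M, c) = 782/775 (C(M, c) = 3 - (-1472 + (-36 - 1*35))/(-995 + 220) = 3 - (-1472 + (-36 - 35))/(-775) = 3 - (-1472 - 71)*(-1)/775 = 3 - (-1543)*(-1)/775 = 3 - 1*1543/775 = 3 - 1543/775 = 782/775)
1/((-542749/4308763 - 4509655/439612) + C(-34, N(29))) = 1/((-542749/4308763 - 4509655/439612) + 782/775) = 1/(-19669633580153/1894183919956 + 782/775) = 1/(-13762714199212983/1467992537965900) = -1467992537965900/13762714199212983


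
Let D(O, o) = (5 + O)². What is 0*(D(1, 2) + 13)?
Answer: 0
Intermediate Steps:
0*(D(1, 2) + 13) = 0*((5 + 1)² + 13) = 0*(6² + 13) = 0*(36 + 13) = 0*49 = 0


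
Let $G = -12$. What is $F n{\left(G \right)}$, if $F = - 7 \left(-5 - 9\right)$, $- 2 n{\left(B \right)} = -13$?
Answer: $637$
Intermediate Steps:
$n{\left(B \right)} = \frac{13}{2}$ ($n{\left(B \right)} = \left(- \frac{1}{2}\right) \left(-13\right) = \frac{13}{2}$)
$F = 98$ ($F = \left(-7\right) \left(-14\right) = 98$)
$F n{\left(G \right)} = 98 \cdot \frac{13}{2} = 637$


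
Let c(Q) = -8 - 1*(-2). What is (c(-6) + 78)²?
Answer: 5184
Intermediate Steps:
c(Q) = -6 (c(Q) = -8 + 2 = -6)
(c(-6) + 78)² = (-6 + 78)² = 72² = 5184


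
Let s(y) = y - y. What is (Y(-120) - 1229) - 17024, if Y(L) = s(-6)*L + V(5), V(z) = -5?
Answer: -18258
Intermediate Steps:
s(y) = 0
Y(L) = -5 (Y(L) = 0*L - 5 = 0 - 5 = -5)
(Y(-120) - 1229) - 17024 = (-5 - 1229) - 17024 = -1234 - 17024 = -18258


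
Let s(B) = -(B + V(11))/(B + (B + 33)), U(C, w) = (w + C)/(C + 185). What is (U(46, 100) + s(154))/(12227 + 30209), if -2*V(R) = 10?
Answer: 127/27625836 ≈ 4.5971e-6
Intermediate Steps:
V(R) = -5 (V(R) = -½*10 = -5)
U(C, w) = (C + w)/(185 + C)
s(B) = -(-5 + B)/(33 + 2*B) (s(B) = -(B - 5)/(B + (B + 33)) = -(-5 + B)/(B + (33 + B)) = -(-5 + B)/(33 + 2*B))
(U(46, 100) + s(154))/(12227 + 30209) = ((46 + 100)/(185 + 46) + (5 - 1*154)/(33 + 2*154))/(12227 + 30209) = (146/231 + (5 - 154)/(33 + 308))/42436 = ((1/231)*146 - 149/341)*(1/42436) = (146/231 + (1/341)*(-149))*(1/42436) = (146/231 - 149/341)*(1/42436) = (127/651)*(1/42436) = 127/27625836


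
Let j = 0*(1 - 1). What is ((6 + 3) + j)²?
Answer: 81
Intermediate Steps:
j = 0 (j = 0*0 = 0)
((6 + 3) + j)² = ((6 + 3) + 0)² = (9 + 0)² = 9² = 81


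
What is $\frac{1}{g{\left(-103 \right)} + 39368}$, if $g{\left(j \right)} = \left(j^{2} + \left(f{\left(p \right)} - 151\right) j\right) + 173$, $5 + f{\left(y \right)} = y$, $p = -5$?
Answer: $\frac{1}{66733} \approx 1.4985 \cdot 10^{-5}$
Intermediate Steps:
$f{\left(y \right)} = -5 + y$
$g{\left(j \right)} = 173 + j^{2} - 161 j$ ($g{\left(j \right)} = \left(j^{2} + \left(\left(-5 - 5\right) - 151\right) j\right) + 173 = \left(j^{2} + \left(-10 - 151\right) j\right) + 173 = \left(j^{2} - 161 j\right) + 173 = 173 + j^{2} - 161 j$)
$\frac{1}{g{\left(-103 \right)} + 39368} = \frac{1}{\left(173 + \left(-103\right)^{2} - -16583\right) + 39368} = \frac{1}{\left(173 + 10609 + 16583\right) + 39368} = \frac{1}{27365 + 39368} = \frac{1}{66733}$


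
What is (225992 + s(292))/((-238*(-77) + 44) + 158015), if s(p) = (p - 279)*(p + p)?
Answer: 233584/176385 ≈ 1.3243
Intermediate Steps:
s(p) = 2*p*(-279 + p) (s(p) = (-279 + p)*(2*p) = 2*p*(-279 + p))
(225992 + s(292))/((-238*(-77) + 44) + 158015) = (225992 + 2*292*(-279 + 292))/((-238*(-77) + 44) + 158015) = (225992 + 2*292*13)/((18326 + 44) + 158015) = (225992 + 7592)/(18370 + 158015) = 233584/176385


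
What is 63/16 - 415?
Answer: -6577/16 ≈ -411.06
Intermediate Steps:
63/16 - 415 = -6577/16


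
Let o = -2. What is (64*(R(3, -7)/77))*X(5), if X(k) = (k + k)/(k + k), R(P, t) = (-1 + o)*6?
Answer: -1152/77 ≈ -14.961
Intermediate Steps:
R(P, t) = -18 (R(P, t) = (-1 - 2)*6 = -3*6 = -18)
X(k) = 1 (X(k) = (2*k)/((2*k)) = (2*k)*(1/(2*k)) = 1)
(64*(R(3, -7)/77))*X(5) = (64*(-18/77))*1 = -1152/77*1 = -1152/77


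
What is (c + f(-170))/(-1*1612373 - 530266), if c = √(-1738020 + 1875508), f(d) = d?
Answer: 170/2142639 - 4*√8593/2142639 ≈ -9.3713e-5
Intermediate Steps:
c = 4*√8593 (c = √137488 = 4*√8593 ≈ 370.79)
(c + f(-170))/(-1*1612373 - 530266) = (4*√8593 - 170)/(-1*1612373 - 530266) = (-170 + 4*√8593)/(-1612373 - 530266) = (-170 + 4*√8593)/(-2142639) = (-170 + 4*√8593)*(-1/2142639) = 170/2142639 - 4*√8593/2142639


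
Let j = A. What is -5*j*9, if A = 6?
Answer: -270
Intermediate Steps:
j = 6
-5*j*9 = -5*6*9 = -30*9 = -270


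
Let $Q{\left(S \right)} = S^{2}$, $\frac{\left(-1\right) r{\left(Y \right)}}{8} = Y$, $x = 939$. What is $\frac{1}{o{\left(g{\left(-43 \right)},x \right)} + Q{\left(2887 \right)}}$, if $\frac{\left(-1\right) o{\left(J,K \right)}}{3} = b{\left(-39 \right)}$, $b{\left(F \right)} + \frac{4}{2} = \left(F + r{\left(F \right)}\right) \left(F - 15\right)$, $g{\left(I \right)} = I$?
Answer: $\frac{1}{8379001} \approx 1.1935 \cdot 10^{-7}$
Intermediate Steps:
$r{\left(Y \right)} = - 8 Y$
$b{\left(F \right)} = -2 - 7 F \left(-15 + F\right)$ ($b{\left(F \right)} = -2 + \left(F - 8 F\right) \left(F - 15\right) = -2 + - 7 F \left(-15 + F\right) = -2 - 7 F \left(-15 + F\right)$)
$o{\left(J,K \right)} = 44232$ ($o{\left(J,K \right)} = - 3 \left(-2 - 7 \left(-39\right)^{2} + 105 \left(-39\right)\right) = - 3 \left(-2 - 10647 - 4095\right) = \left(-3\right) \left(-14744\right) = 44232$)
$\frac{1}{o{\left(g{\left(-43 \right)},x \right)} + Q{\left(2887 \right)}} = \frac{1}{44232 + 2887^{2}} = \frac{1}{44232 + 8334769} = \frac{1}{8379001}$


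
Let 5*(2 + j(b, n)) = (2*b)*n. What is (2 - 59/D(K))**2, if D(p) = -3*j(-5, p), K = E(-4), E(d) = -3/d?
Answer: 5776/441 ≈ 13.098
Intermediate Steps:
j(b, n) = -2 + 2*b*n/5 (j(b, n) = -2 + ((2*b)*n)/5 = -2 + (2*b*n)/5 = -2 + 2*b*n/5)
K = 3/4 (K = -3/(-4) = -3*(-1/4) = 3/4 ≈ 0.75000)
D(p) = 6 + 6*p (D(p) = -3*(-2 + (2/5)*(-5)*p) = -3*(-2 - 2*p) = 6 + 6*p)
(2 - 59/D(K))**2 = (2 - 59/(6 + 6*(3/4)))**2 = (2 - 59/(6 + 9/2))**2 = (2 - 59/21/2)**2 = (2 - 59*2/21)**2 = (2 - 118/21)**2 = (-76/21)**2 = 5776/441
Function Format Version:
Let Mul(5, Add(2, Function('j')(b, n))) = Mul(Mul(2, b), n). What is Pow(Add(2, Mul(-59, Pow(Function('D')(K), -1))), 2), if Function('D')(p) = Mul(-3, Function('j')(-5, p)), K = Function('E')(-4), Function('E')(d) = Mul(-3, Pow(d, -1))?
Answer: Rational(5776, 441) ≈ 13.098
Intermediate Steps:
Function('j')(b, n) = Add(-2, Mul(Rational(2, 5), b, n)) (Function('j')(b, n) = Add(-2, Mul(Rational(1, 5), Mul(Mul(2, b), n))) = Add(-2, Mul(Rational(1, 5), Mul(2, b, n))) = Add(-2, Mul(Rational(2, 5), b, n)))
K = Rational(3, 4) (K = Mul(-3, Pow(-4, -1)) = Mul(-3, Rational(-1, 4)) = Rational(3, 4) ≈ 0.75000)
Function('D')(p) = Add(6, Mul(6, p)) (Function('D')(p) = Mul(-3, Add(-2, Mul(Rational(2, 5), -5, p))) = Mul(-3, Add(-2, Mul(-2, p))) = Add(6, Mul(6, p)))
Pow(Add(2, Mul(-59, Pow(Function('D')(K), -1))), 2) = Pow(Add(2, Mul(-59, Pow(Add(6, Mul(6, Rational(3, 4))), -1))), 2) = Pow(Add(2, Mul(-59, Pow(Add(6, Rational(9, 2)), -1))), 2) = Pow(Add(2, Mul(-59, Pow(Rational(21, 2), -1))), 2) = Pow(Add(2, Mul(-59, Rational(2, 21))), 2) = Pow(Add(2, Rational(-118, 21)), 2) = Pow(Rational(-76, 21), 2) = Rational(5776, 441)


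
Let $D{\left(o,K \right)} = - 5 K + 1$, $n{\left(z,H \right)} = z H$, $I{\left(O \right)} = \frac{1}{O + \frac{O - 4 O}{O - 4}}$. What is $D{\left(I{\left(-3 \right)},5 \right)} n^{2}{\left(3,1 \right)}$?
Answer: $-216$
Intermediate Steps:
$I{\left(O \right)} = \frac{1}{O - \frac{3 O}{-4 + O}}$ ($I{\left(O \right)} = \frac{1}{O + \frac{\left(-3\right) O}{-4 + O}} = \frac{1}{O - \frac{3 O}{-4 + O}}$)
$n{\left(z,H \right)} = H z$
$D{\left(o,K \right)} = 1 - 5 K$
$D{\left(I{\left(-3 \right)},5 \right)} n^{2}{\left(3,1 \right)} = \left(1 - 25\right) \left(1 \cdot 3\right)^{2} = \left(1 - 25\right) 3^{2} = \left(-24\right) 9 = -216$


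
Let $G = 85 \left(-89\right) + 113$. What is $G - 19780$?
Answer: $-27232$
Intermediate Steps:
$G = -7452$ ($G = -7565 + 113 = -7452$)
$G - 19780 = -7452 - 19780 = -27232$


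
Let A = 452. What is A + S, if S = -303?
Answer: 149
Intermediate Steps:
A + S = 452 - 303 = 149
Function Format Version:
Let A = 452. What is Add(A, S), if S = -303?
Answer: 149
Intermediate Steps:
Add(A, S) = Add(452, -303) = 149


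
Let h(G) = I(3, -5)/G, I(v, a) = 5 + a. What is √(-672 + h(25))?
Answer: 4*I*√42 ≈ 25.923*I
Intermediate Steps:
h(G) = 0 (h(G) = (5 - 5)/G = 0/G = 0)
√(-672 + h(25)) = √(-672 + 0) = √(-672) = 4*I*√42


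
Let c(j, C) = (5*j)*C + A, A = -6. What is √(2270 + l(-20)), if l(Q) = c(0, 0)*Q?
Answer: √2390 ≈ 48.888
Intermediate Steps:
c(j, C) = -6 + 5*C*j (c(j, C) = (5*j)*C - 6 = 5*C*j - 6 = -6 + 5*C*j)
l(Q) = -6*Q (l(Q) = (-6 + 5*0*0)*Q = (-6 + 0)*Q = -6*Q)
√(2270 + l(-20)) = √(2270 - 6*(-20)) = √(2270 + 120) = √2390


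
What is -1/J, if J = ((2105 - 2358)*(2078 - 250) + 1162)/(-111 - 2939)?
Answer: -1525/230661 ≈ -0.0066114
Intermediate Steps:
J = 230661/1525 (J = (-253*1828 + 1162)/(-3050) = (-462484 + 1162)*(-1/3050) = -461322*(-1/3050) = 230661/1525 ≈ 151.25)
-1/J = -1/230661/1525 = -1*1525/230661 = -1525/230661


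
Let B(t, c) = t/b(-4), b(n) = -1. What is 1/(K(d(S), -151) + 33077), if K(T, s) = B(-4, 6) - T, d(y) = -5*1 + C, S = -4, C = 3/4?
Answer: 4/132341 ≈ 3.0225e-5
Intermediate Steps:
C = ¾ (C = 3*(¼) = ¾ ≈ 0.75000)
B(t, c) = -t (B(t, c) = t/(-1) = t*(-1) = -t)
d(y) = -17/4 (d(y) = -5*1 + ¾ = -5 + ¾ = -17/4)
K(T, s) = 4 - T (K(T, s) = -1*(-4) - T = 4 - T)
1/(K(d(S), -151) + 33077) = 1/((4 - 1*(-17/4)) + 33077) = 1/((4 + 17/4) + 33077) = 1/(33/4 + 33077) = 1/(132341/4) = 4/132341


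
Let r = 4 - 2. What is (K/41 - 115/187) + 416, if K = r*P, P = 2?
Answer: 3185505/7667 ≈ 415.48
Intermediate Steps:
r = 2
K = 4 (K = 2*2 = 4)
(K/41 - 115/187) + 416 = (4/41 - 115/187) + 416 = -3967/7667 + 416 = 3185505/7667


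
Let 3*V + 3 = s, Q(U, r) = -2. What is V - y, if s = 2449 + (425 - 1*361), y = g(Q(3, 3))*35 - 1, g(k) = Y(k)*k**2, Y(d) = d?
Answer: 3353/3 ≈ 1117.7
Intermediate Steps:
g(k) = k**3 (g(k) = k*k**2 = k**3)
y = -281 (y = (-2)**3*35 - 1 = -8*35 - 1 = -280 - 1 = -281)
s = 2513 (s = 2449 + (425 - 361) = 2449 + 64 = 2513)
V = 2510/3 (V = -1 + (1/3)*2513 = -1 + 2513/3 = 2510/3 ≈ 836.67)
V - y = 2510/3 - 1*(-281) = 2510/3 + 281 = 3353/3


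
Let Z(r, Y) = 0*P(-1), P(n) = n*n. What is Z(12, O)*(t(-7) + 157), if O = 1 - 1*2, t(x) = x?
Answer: 0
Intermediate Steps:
P(n) = n**2
O = -1 (O = 1 - 2 = -1)
Z(r, Y) = 0 (Z(r, Y) = 0*(-1)**2 = 0*1 = 0)
Z(12, O)*(t(-7) + 157) = 0*(-7 + 157) = 0*150 = 0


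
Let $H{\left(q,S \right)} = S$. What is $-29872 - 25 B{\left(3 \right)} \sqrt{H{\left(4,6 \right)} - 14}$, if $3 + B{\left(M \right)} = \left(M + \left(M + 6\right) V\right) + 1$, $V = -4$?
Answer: $-29872 + 1750 i \sqrt{2} \approx -29872.0 + 2474.9 i$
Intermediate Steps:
$B{\left(M \right)} = -26 - 3 M$ ($B{\left(M \right)} = -3 + \left(\left(M + \left(M + 6\right) \left(-4\right)\right) + 1\right) = -3 + \left(\left(M + \left(6 + M\right) \left(-4\right)\right) + 1\right) = -3 + \left(\left(M - \left(24 + 4 M\right)\right) + 1\right) = -3 + \left(\left(-24 - 3 M\right) + 1\right) = -3 - \left(23 + 3 M\right) = -26 - 3 M$)
$-29872 - 25 B{\left(3 \right)} \sqrt{H{\left(4,6 \right)} - 14} = -29872 - 25 \left(-26 - 9\right) \sqrt{6 - 14} = -29872 - 25 \left(-26 - 9\right) \sqrt{-8} = -29872 - 25 \left(-35\right) 2 i \sqrt{2} = -29872 - - 875 \cdot 2 i \sqrt{2} = -29872 - - 1750 i \sqrt{2} = -29872 + 1750 i \sqrt{2}$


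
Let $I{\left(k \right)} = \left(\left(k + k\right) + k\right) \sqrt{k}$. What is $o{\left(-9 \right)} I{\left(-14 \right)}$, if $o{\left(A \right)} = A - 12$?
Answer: $882 i \sqrt{14} \approx 3300.1 i$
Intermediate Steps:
$I{\left(k \right)} = 3 k^{\frac{3}{2}}$ ($I{\left(k \right)} = \left(2 k + k\right) \sqrt{k} = 3 k \sqrt{k} = 3 k^{\frac{3}{2}}$)
$o{\left(A \right)} = -12 + A$ ($o{\left(A \right)} = A - 12 = -12 + A$)
$o{\left(-9 \right)} I{\left(-14 \right)} = \left(-12 - 9\right) 3 \left(-14\right)^{\frac{3}{2}} = - 21 \cdot 3 \left(- 14 i \sqrt{14}\right) = - 21 \left(- 42 i \sqrt{14}\right) = 882 i \sqrt{14}$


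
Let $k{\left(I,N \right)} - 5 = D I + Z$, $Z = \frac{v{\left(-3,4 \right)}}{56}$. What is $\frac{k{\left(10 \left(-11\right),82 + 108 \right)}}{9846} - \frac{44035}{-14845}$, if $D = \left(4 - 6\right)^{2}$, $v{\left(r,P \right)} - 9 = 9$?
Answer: $\frac{797282839}{272839224} \approx 2.9222$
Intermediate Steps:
$v{\left(r,P \right)} = 18$ ($v{\left(r,P \right)} = 9 + 9 = 18$)
$D = 4$ ($D = \left(-2\right)^{2} = 4$)
$Z = \frac{9}{28}$ ($Z = \frac{18}{56} = 18 \cdot \frac{1}{56} = \frac{9}{28} \approx 0.32143$)
$k{\left(I,N \right)} = \frac{149}{28} + 4 I$ ($k{\left(I,N \right)} = 5 + \left(4 I + \frac{9}{28}\right) = 5 + \left(\frac{9}{28} + 4 I\right) = \frac{149}{28} + 4 I$)
$\frac{k{\left(10 \left(-11\right),82 + 108 \right)}}{9846} - \frac{44035}{-14845} = \frac{\frac{149}{28} + 4 \cdot 10 \left(-11\right)}{9846} - \frac{44035}{-14845} = \left(\frac{149}{28} + 4 \left(-110\right)\right) \frac{1}{9846} - - \frac{8807}{2969} = \left(\frac{149}{28} - 440\right) \frac{1}{9846} + \frac{8807}{2969} = \left(- \frac{12171}{28}\right) \frac{1}{9846} + \frac{8807}{2969} = - \frac{4057}{91896} + \frac{8807}{2969} = \frac{797282839}{272839224}$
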